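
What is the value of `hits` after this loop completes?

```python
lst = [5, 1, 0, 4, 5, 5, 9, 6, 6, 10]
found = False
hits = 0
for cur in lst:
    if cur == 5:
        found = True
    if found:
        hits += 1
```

Count elements after first 5 in [5, 1, 0, 4, 5, 5, 9, 6, 6, 10]
`hits` takes the values: 0 → 1 → 2 → 3 → 4 → 5 → 6 → 7 → 8 → 9 → 10

Answer: 10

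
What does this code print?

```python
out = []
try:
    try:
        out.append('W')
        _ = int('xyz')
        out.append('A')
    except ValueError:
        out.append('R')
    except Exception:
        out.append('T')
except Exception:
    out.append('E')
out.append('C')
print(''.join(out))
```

Execution trace: 'W' (inner try body) → 'R' (inner except ValueError) → 'C' (after the try/except). Output: WRC

Answer: WRC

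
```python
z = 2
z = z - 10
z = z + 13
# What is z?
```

Trace:
`z = 2` → z = 2
`z = z - 10` → z = -8
`z = z + 13` → z = 5
So z = 5

Answer: 5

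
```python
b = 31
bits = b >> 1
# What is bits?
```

Trace:
`b = 31` → b = 31
`bits = b >> 1` → bits = 15
So bits = 15

Answer: 15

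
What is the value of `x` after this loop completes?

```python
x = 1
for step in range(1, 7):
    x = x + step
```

Start at 1, add 1 through 6
`x` takes the values: 1 → 2 → 4 → 7 → 11 → 16 → 22

Answer: 22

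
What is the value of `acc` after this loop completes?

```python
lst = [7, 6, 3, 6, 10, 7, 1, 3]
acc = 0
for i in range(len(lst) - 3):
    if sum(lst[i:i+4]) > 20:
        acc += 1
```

Count windows with sum > 20
`acc` takes the values: 0 → 1 → 2 → 3 → 4 → 5

Answer: 5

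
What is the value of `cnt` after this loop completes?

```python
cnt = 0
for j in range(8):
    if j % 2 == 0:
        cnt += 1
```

Count numbers divisible by 2 in range(8)
`cnt` takes the values: 0 → 1 → 2 → 3 → 4

Answer: 4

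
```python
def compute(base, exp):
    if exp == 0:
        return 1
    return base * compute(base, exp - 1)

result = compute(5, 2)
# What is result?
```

compute(5, 2) = 5 * 5 = 25

Answer: 25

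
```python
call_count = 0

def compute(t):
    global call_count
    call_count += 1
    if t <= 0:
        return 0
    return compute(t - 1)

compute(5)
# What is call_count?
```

Linear recursion stepping by 1: 6 calls from t=5 down to ≤0.

Answer: 6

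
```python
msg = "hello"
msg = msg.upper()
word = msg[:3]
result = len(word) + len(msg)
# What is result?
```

Trace:
`msg = "hello"` → msg = 'hello'
`msg = msg.upper()` → msg = 'HELLO'
`word = msg[:3]` → word = 'HEL'
`result = len(word) + len(msg)` → result = 8
So result = 8

Answer: 8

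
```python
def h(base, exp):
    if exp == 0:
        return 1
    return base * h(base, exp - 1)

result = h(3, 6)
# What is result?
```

h(3, 6) = 3 * 3 * 3 * 3 * 3 * 3 = 729

Answer: 729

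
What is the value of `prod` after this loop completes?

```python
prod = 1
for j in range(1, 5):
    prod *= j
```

4! = 24
`prod` takes the values: 1 → 2 → 6 → 24

Answer: 24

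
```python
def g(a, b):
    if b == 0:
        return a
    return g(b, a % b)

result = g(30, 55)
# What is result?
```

g(30, 55) -> g(55, 30) -> g(30, 25) -> g(25, 5) -> g(5, 0) -> 5

Answer: 5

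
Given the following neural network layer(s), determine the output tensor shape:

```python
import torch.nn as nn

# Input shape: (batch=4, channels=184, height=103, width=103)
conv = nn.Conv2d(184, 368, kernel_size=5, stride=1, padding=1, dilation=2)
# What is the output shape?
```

Input: (4, 184, 103, 103) -> Output: (4, 368, 97, 97)

Answer: (4, 368, 97, 97)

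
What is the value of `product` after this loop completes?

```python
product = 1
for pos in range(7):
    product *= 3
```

3^7 = 2187
`product` takes the values: 1 → 3 → 9 → 27 → 81 → 243 → 729 → 2187

Answer: 2187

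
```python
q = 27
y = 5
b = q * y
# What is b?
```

Trace:
`q = 27` → q = 27
`y = 5` → y = 5
`b = q * y` → b = 135
So b = 135

Answer: 135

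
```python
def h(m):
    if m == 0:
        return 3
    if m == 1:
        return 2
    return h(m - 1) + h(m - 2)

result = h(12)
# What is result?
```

Build up from base cases: h(0)=3, h(1)=2, h(2)=5, h(3)=7, h(4)=12, h(5)=19, h(6)=31, ..., h(12)=555

Answer: 555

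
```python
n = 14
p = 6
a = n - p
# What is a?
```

Trace:
`n = 14` → n = 14
`p = 6` → p = 6
`a = n - p` → a = 8
So a = 8

Answer: 8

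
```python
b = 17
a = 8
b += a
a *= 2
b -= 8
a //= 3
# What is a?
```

Trace:
`b = 17` → b = 17
`a = 8` → a = 8
`b += a` → b = 25
`a *= 2` → a = 16
`b -= 8` → b = 17
`a //= 3` → a = 5
So a = 5

Answer: 5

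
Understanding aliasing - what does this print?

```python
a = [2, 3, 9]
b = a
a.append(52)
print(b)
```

Key concept: basic list aliasing.
Step by step:
`a = [2, 3, 9]` → a = [2, 3, 9]
`b = a` → b = [2, 3, 9] (same object as a)
`a.append(52)` → a = [2, 3, 9, 52] (same object as b); b = [2, 3, 9, 52] (same object as a)
`print(b)` → prints [2, 3, 9, 52]

Answer: [2, 3, 9, 52]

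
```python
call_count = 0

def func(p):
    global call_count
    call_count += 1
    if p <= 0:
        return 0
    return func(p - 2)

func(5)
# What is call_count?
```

Linear recursion stepping by 2: 4 calls from p=5 down to ≤0.

Answer: 4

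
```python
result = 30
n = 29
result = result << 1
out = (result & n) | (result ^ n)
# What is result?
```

Trace:
`result = 30` → result = 30
`n = 29` → n = 29
`result = result << 1` → result = 60
`out = (result & n) | (result ^ n)` → out = 61
So result = 60

Answer: 60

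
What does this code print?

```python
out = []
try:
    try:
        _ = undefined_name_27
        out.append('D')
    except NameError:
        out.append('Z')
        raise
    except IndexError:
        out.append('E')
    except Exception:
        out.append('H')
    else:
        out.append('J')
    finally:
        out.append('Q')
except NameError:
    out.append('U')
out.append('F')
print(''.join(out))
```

Execution trace: 'Z' (inner except NameError) → 'Q' (inner finally) → 'U' (outer except NameError) → 'F' (after the try/except). Output: ZQUF

Answer: ZQUF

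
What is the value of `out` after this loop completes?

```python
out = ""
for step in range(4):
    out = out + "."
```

Repeat '.' 4 times
`out` takes the values: "" → "." → ".." → "..." → "...."

Answer: "...."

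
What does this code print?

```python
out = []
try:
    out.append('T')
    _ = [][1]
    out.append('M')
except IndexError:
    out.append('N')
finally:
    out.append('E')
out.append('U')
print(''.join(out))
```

Execution trace: 'T' (try body) → 'N' (except IndexError) → 'E' (finally) → 'U' (after the try/except). Output: TNEU

Answer: TNEU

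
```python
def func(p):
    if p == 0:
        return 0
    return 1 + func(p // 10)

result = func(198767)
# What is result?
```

Count of digits of 198767: 6

Answer: 6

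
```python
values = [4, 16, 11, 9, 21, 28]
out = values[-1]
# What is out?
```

Trace:
`values = [4, 16, 11, 9, 21, 28]` → values = [4, 16, 11, 9, 21, 28]
`out = values[-1]` → out = 28
So out = 28

Answer: 28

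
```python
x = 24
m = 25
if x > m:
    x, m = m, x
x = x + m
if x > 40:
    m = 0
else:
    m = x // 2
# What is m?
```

Trace:
`x = 24` → x = 24
`m = 25` → m = 25
`if x > m: ...` → x > m is False → no variable changes
`x = x + m` → x = 49
`if x > 40: ...` → x > 40 is True → m = 0
So m = 0

Answer: 0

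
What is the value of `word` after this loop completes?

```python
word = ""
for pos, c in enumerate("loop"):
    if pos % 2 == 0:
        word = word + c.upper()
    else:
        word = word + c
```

Uppercase even positions in 'loop'
`word` takes the values: "" → "L" → "Lo" → "LoO" → "LoOp"

Answer: "LoOp"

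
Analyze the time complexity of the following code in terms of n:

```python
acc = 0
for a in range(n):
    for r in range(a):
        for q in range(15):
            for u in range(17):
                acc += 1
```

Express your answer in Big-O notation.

Each loop level contributes: n × n × 1 × 1. Multiplying the contributions gives O(n^2).

Answer: O(n^2)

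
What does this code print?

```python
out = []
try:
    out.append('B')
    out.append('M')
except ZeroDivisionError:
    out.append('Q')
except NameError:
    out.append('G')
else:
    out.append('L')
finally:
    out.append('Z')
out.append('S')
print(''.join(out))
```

Execution trace: 'B' (try body) → 'M' (try body, no exception) → 'L' (else) → 'Z' (finally) → 'S' (after the try/except). Output: BMLZS

Answer: BMLZS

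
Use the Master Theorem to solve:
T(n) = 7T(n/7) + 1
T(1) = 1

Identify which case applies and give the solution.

a=7, b=7, f(n)=1. log_7(7) = 1. Since c=0 < 1, Case 1 applies: T(n) = Θ(n^log_b(a)) = O(n).

Answer: O(n) - Case 1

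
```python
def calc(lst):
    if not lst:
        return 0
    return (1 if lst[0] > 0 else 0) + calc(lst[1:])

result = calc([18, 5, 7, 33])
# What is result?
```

Count of positive elements in [18, 5, 7, 33] = 4

Answer: 4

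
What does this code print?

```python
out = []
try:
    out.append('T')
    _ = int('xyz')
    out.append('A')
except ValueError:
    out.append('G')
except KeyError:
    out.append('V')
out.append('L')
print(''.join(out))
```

Execution trace: 'T' (try body) → 'G' (except ValueError) → 'L' (after the try/except). Output: TGL

Answer: TGL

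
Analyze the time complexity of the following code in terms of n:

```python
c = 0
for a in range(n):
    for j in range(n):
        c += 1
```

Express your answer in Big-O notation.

Each loop level contributes: n × n. Multiplying the contributions gives O(n^2).

Answer: O(n^2)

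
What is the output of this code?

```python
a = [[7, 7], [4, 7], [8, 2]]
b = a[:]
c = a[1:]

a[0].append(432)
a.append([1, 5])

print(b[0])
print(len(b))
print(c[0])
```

Key concept: slice with nested mutation.
Step by step:
`a = [[7, 7], [4, 7], [8, 2]]` → a = [[7, 7], [4, 7], [8, 2]]
`b = a[:]` → b = [[7, 7], [4, 7], [8, 2]]
`c = a[1:]` → c = [[4, 7], [8, 2]]
`a[0].append(432)` → a = [[7, 7, 432], [4, 7], [8, 2]]; b = [[7, 7, 432], [4, 7], [8, 2]]
`a.append([1, 5])` → a = [[7, 7, 432], [4, 7], [8, 2], [1, 5]]
`print(b[0])` → prints [7, 7, 432]
`print(len(b))` → prints 3
`print(c[0])` → prints [4, 7]

Answer:
[7, 7, 432]
3
[4, 7]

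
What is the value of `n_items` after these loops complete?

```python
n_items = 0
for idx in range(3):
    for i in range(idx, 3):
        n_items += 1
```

Upper triangle: 3 + 2 + ... + 1
`n_items` takes the values: 0 → 1 → 2 → 3 → 4 → 5 → 6

Answer: 6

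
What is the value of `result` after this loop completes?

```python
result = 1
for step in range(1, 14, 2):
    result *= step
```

Product of 1, 3, 5, ... up to 13
`result` takes the values: 1 → 3 → 15 → 105 → 945 → 10395 → 135135

Answer: 135135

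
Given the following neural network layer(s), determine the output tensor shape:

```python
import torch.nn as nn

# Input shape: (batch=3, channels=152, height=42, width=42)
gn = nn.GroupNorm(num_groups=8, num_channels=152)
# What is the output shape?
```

Input: (3, 152, 42, 42) -> Output: (3, 152, 42, 42)

Answer: (3, 152, 42, 42)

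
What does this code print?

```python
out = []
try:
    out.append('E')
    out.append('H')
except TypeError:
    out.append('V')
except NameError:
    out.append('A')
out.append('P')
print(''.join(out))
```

Execution trace: 'E' (try body) → 'H' (try body, no exception) → 'P' (after the try/except). Output: EHP

Answer: EHP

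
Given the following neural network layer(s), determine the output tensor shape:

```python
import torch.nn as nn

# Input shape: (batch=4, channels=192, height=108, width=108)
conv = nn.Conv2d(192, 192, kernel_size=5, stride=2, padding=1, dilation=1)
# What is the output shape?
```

Input: (4, 192, 108, 108) -> Output: (4, 192, 53, 53)

Answer: (4, 192, 53, 53)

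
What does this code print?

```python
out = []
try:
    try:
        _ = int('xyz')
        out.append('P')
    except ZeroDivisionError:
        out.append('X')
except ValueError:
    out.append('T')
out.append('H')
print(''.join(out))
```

Execution trace: 'T' (outer except ValueError) → 'H' (after the try/except). Output: TH

Answer: TH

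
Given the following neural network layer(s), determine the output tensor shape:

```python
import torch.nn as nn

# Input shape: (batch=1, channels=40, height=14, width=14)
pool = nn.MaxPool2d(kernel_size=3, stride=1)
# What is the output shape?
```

Input: (1, 40, 14, 14) -> Output: (1, 40, 12, 12)

Answer: (1, 40, 12, 12)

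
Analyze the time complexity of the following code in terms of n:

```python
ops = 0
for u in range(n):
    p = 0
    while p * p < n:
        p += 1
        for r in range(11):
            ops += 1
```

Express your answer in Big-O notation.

Each loop level contributes: n × √n × 1. Multiplying the contributions gives O(n√n).

Answer: O(n√n)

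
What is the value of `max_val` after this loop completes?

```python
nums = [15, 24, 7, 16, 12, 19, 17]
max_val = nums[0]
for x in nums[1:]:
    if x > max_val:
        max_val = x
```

Maximum of [15, 24, 7, 16, 12, 19, 17]
`max_val` takes the values: 15 → 24

Answer: 24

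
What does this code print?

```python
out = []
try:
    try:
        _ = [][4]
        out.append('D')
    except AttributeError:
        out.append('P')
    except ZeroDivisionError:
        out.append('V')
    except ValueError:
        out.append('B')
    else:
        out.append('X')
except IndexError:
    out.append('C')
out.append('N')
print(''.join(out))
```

Execution trace: 'C' (outer except IndexError) → 'N' (after the try/except). Output: CN

Answer: CN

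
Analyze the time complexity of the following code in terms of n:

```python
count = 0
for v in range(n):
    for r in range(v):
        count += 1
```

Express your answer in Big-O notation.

Each loop level contributes: n × n. Multiplying the contributions gives O(n^2).

Answer: O(n^2)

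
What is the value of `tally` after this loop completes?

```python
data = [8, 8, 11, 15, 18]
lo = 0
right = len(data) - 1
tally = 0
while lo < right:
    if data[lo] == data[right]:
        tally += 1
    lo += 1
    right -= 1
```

Count matching pairs from ends
`tally` takes the values: 0

Answer: 0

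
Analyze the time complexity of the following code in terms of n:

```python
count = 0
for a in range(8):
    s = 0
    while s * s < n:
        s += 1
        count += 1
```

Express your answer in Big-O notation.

Each loop level contributes: 1 × √n. Multiplying the contributions gives O(√n).

Answer: O(√n)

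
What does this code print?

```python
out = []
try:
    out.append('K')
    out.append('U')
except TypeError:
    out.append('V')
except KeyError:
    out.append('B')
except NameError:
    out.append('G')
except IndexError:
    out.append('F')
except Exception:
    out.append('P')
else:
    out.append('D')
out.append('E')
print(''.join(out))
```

Execution trace: 'K' (try body) → 'U' (try body, no exception) → 'D' (else) → 'E' (after the try/except). Output: KUDE

Answer: KUDE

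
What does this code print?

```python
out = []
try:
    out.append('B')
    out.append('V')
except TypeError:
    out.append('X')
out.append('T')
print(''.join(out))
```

Execution trace: 'B' (try body) → 'V' (try body, no exception) → 'T' (after the try/except). Output: BVT

Answer: BVT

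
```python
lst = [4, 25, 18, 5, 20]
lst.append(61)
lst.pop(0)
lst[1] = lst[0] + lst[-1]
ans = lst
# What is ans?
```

Trace:
`lst = [4, 25, 18, 5, 20]` → lst = [4, 25, 18, 5, 20]
`lst.append(61)` → lst = [4, 25, 18, 5, 20, 61]
`lst.pop(0)` → lst = [25, 18, 5, 20, 61]
`lst[1] = lst[0] + lst[-1]` → lst = [25, 86, 5, 20, 61]
`ans = lst` → ans = [25, 86, 5, 20, 61]
So ans = [25, 86, 5, 20, 61]

Answer: [25, 86, 5, 20, 61]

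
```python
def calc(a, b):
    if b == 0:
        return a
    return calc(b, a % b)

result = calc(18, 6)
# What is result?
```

calc(18, 6) -> calc(6, 0) -> 6

Answer: 6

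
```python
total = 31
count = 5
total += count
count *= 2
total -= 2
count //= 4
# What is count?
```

Trace:
`total = 31` → total = 31
`count = 5` → count = 5
`total += count` → total = 36
`count *= 2` → count = 10
`total -= 2` → total = 34
`count //= 4` → count = 2
So count = 2

Answer: 2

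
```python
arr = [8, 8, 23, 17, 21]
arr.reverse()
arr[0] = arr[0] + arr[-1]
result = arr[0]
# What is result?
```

Trace:
`arr = [8, 8, 23, 17, 21]` → arr = [8, 8, 23, 17, 21]
`arr.reverse()` → arr = [21, 17, 23, 8, 8]
`arr[0] = arr[0] + arr[-1]` → arr = [29, 17, 23, 8, 8]
`result = arr[0]` → result = 29
So result = 29

Answer: 29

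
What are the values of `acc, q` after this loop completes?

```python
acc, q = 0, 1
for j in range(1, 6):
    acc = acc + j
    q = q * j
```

Sum and factorial of 1 to 5
`acc, q` takes the values: (0, 1) → (1, 1) → (3, 1) → (3, 2) → (6, 2) → (6, 6) → (10, 6) → (10, 24) → (15, 24) → (15, 120)

Answer: 15, 120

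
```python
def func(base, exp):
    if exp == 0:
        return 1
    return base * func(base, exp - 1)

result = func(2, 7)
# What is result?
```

func(2, 7) = 2 * 2 * 2 * 2 * 2 * 2 * 2 = 128

Answer: 128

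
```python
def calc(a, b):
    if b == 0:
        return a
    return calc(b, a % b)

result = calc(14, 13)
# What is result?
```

calc(14, 13) -> calc(13, 1) -> calc(1, 0) -> 1

Answer: 1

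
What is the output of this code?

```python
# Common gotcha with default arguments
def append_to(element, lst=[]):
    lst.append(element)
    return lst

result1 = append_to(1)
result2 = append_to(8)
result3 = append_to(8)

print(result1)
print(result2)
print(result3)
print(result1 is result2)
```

Key concept: mutable default argument gotcha.
Step by step:
`result1 = append_to(1)` → result1 = [1]
`result2 = append_to(8)` → result1 = [1, 8] (same object as result2); result2 = [1, 8] (same object as result1)
`result3 = append_to(8)` → result1 = [1, 8, 8] (same object as result2, result3); result2 = [1, 8, 8] (same object as result1, result3); result3 = [1, 8, 8] (same object as result1, result2)
`print(result1)` → prints [1, 8, 8]
`print(result2)` → prints [1, 8, 8]
`print(result3)` → prints [1, 8, 8]
`print(result1 is result2)` → prints True

Answer:
[1, 8, 8]
[1, 8, 8]
[1, 8, 8]
True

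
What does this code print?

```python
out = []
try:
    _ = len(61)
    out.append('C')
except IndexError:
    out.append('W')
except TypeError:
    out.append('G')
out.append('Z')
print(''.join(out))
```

Execution trace: 'G' (except TypeError) → 'Z' (after the try/except). Output: GZ

Answer: GZ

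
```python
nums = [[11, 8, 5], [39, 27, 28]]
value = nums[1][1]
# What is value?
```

Trace:
`nums = [[11, 8, 5], [39, 27, 28]]` → nums = [[11, 8, 5], [39, 27, 28]]
`value = nums[1][1]` → value = 27
So value = 27

Answer: 27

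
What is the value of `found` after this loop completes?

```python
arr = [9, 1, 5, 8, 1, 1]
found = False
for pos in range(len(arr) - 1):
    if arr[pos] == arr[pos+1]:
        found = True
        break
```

Check consecutive duplicates in [9, 1, 5, 8, 1, 1]
`found` takes the values: False → True

Answer: True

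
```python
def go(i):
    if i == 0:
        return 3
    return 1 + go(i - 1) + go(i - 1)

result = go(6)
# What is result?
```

go(i) = 1 + 2·go(i-1), go(0)=3. Closed form: (3+1)·2^6 - 1 = 255.

Answer: 255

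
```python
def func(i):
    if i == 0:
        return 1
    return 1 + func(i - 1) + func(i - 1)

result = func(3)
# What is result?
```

func(i) = 1 + 2·func(i-1), func(0)=1. Closed form: (1+1)·2^3 - 1 = 15.

Answer: 15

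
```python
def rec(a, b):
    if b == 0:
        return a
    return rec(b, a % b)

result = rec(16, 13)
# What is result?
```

rec(16, 13) -> rec(13, 3) -> rec(3, 1) -> rec(1, 0) -> 1

Answer: 1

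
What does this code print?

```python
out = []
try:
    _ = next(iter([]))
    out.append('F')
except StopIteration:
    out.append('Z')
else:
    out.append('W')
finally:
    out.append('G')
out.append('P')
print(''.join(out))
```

Execution trace: 'Z' (except StopIteration) → 'G' (finally) → 'P' (after the try/except). Output: ZGP

Answer: ZGP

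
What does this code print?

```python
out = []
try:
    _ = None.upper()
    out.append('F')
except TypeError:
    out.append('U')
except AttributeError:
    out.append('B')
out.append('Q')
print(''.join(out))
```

Execution trace: 'B' (except AttributeError) → 'Q' (after the try/except). Output: BQ

Answer: BQ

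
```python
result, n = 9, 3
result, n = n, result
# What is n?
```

Trace:
`result, n = 9, 3` → result = 9; n = 3
`result, n = n, result` → result = 3; n = 9
So n = 9

Answer: 9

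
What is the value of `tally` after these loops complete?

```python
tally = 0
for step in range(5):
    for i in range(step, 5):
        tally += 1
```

Upper triangle: 5 + 4 + ... + 1
`tally` takes the values: 0 → 1 → 2 → 3 → 4 → 5 → 6 → 7 → 8 → 9 → 10 → 11 → 12 → 13 → 14 → 15

Answer: 15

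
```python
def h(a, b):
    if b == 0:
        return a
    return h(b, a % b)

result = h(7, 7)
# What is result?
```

h(7, 7) -> h(7, 0) -> 7

Answer: 7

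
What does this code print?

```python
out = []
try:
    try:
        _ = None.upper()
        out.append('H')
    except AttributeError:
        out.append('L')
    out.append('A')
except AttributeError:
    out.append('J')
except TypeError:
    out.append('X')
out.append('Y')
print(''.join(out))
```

Execution trace: 'L' (inner except AttributeError) → 'A' (try body, no exception) → 'Y' (after the try/except). Output: LAY

Answer: LAY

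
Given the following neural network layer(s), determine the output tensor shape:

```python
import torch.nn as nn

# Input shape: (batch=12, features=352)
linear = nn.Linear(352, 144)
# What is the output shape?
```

Input: (12, 352) -> Output: (12, 144)

Answer: (12, 144)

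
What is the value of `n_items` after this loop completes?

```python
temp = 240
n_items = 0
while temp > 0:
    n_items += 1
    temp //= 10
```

Count digits by repeated division by 10
`n_items` takes the values: 0 → 1 → 2 → 3

Answer: 3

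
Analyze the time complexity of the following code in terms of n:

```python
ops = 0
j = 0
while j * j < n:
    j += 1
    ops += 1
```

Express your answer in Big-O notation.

Each loop level contributes: √n. Multiplying the contributions gives O(√n).

Answer: O(√n)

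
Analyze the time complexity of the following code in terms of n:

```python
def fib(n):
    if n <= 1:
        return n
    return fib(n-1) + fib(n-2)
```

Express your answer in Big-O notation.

This is Recursive Fibonacci (naive). Time complexity: O(2^n).

Answer: O(2^n)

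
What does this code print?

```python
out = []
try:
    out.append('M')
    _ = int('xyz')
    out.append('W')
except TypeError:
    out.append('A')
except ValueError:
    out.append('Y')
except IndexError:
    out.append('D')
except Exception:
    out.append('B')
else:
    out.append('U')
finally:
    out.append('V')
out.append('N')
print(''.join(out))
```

Execution trace: 'M' (try body) → 'Y' (except ValueError) → 'V' (finally) → 'N' (after the try/except). Output: MYVN

Answer: MYVN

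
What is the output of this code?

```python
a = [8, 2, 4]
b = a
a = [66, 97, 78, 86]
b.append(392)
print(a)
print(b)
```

Key concept: rebinding vs mutation: a is rebound to a new list, b still points at the original.
Step by step:
`a = [8, 2, 4]` → a = [8, 2, 4]
`b = a` → b = [8, 2, 4] (same object as a)
`a = [66, 97, 78, 86]` → a = [66, 97, 78, 86]
`b.append(392)` → b = [8, 2, 4, 392]
`print(a)` → prints [66, 97, 78, 86]
`print(b)` → prints [8, 2, 4, 392]

Answer:
[66, 97, 78, 86]
[8, 2, 4, 392]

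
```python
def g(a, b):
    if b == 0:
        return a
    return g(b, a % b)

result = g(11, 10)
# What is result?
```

g(11, 10) -> g(10, 1) -> g(1, 0) -> 1

Answer: 1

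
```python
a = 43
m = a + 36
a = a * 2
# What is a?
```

Trace:
`a = 43` → a = 43
`m = a + 36` → m = 79
`a = a * 2` → a = 86
So a = 86

Answer: 86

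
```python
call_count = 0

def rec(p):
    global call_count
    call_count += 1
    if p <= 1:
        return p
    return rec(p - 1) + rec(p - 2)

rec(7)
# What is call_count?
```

Calls(p) = 1 + Calls(p-1) + Calls(p-2); Calls(0)=Calls(1)=1. For p=7 this gives 41.

Answer: 41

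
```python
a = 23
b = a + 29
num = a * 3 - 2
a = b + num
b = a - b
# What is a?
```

Trace:
`a = 23` → a = 23
`b = a + 29` → b = 52
`num = a * 3 - 2` → num = 67
`a = b + num` → a = 119
`b = a - b` → b = 67
So a = 119

Answer: 119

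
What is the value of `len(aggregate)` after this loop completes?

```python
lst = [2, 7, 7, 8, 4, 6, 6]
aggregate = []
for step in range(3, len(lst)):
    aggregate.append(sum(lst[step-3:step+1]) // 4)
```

Number of 4-element averages
`aggregate` takes the values: [] → [6] → [6, 6] → [6, 6, 6] → [6, 6, 6, 6]
So `len(aggregate)` = 4

Answer: 4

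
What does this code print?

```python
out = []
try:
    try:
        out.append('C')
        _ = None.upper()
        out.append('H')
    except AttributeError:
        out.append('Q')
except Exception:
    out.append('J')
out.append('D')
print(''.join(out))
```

Execution trace: 'C' (inner try body) → 'Q' (inner except AttributeError) → 'D' (after the try/except). Output: CQD

Answer: CQD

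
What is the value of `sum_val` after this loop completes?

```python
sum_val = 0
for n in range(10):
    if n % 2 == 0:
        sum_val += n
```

Sum of even numbers 0 to 9
`sum_val` takes the values: 0 → 2 → 6 → 12 → 20

Answer: 20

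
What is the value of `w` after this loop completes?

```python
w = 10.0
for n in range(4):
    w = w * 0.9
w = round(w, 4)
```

Exponential decay: 10.0 * 0.9^4
`w` takes the values: 10.0 → 9.0 → 8.1 → 7.29 → 6.561

Answer: 6.561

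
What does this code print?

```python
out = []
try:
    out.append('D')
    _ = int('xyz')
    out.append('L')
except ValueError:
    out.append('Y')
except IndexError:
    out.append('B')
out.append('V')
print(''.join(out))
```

Execution trace: 'D' (try body) → 'Y' (except ValueError) → 'V' (after the try/except). Output: DYV

Answer: DYV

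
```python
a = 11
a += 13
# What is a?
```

Trace:
`a = 11` → a = 11
`a += 13` → a = 24
So a = 24

Answer: 24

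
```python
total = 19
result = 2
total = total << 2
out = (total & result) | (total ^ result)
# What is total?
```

Trace:
`total = 19` → total = 19
`result = 2` → result = 2
`total = total << 2` → total = 76
`out = (total & result) | (total ^ result)` → out = 78
So total = 76

Answer: 76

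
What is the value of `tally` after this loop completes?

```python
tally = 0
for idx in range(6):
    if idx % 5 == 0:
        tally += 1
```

Count numbers divisible by 5 in range(6)
`tally` takes the values: 0 → 1 → 2

Answer: 2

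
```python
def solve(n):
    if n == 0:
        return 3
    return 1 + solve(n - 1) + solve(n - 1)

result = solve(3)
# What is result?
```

solve(n) = 1 + 2·solve(n-1), solve(0)=3. Closed form: (3+1)·2^3 - 1 = 31.

Answer: 31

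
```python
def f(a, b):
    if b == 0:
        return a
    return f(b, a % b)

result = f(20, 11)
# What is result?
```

f(20, 11) -> f(11, 9) -> f(9, 2) -> f(2, 1) -> f(1, 0) -> 1

Answer: 1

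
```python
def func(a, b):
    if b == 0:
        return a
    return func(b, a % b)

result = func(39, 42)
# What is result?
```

func(39, 42) -> func(42, 39) -> func(39, 3) -> func(3, 0) -> 3

Answer: 3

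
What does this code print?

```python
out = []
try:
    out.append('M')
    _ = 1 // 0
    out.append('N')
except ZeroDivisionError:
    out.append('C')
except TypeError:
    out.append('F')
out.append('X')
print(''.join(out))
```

Execution trace: 'M' (try body) → 'C' (except ZeroDivisionError) → 'X' (after the try/except). Output: MCX

Answer: MCX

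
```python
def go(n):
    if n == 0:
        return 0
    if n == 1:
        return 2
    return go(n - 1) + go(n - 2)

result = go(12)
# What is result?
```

Build up from base cases: go(0)=0, go(1)=2, go(2)=2, go(3)=4, go(4)=6, go(5)=10, go(6)=16, ..., go(12)=288

Answer: 288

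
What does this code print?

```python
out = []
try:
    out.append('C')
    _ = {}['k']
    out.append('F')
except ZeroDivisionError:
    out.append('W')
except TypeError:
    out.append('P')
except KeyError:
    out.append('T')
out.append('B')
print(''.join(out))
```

Execution trace: 'C' (try body) → 'T' (except KeyError) → 'B' (after the try/except). Output: CTB

Answer: CTB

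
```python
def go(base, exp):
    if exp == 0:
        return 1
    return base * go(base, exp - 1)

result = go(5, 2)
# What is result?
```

go(5, 2) = 5 * 5 = 25

Answer: 25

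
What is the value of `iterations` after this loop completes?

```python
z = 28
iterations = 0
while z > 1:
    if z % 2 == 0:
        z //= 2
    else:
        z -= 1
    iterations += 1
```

Steps to reduce 28 to 1
`iterations` takes the values: 0 → 1 → 2 → 3 → 4 → 5 → 6

Answer: 6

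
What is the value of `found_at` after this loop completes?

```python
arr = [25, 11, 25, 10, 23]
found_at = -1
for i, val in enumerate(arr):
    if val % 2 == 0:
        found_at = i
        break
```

First even number index in [25, 11, 25, 10, 23]
`found_at` takes the values: -1 → 3

Answer: 3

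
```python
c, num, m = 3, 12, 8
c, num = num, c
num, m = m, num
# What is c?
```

Trace:
`c, num, m = 3, 12, 8` → c = 3; num = 12; m = 8
`c, num = num, c` → c = 12; num = 3
`num, m = m, num` → num = 8; m = 3
So c = 12

Answer: 12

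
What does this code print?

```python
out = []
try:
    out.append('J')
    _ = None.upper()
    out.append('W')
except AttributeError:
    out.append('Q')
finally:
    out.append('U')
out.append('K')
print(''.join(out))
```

Execution trace: 'J' (try body) → 'Q' (except AttributeError) → 'U' (finally) → 'K' (after the try/except). Output: JQUK

Answer: JQUK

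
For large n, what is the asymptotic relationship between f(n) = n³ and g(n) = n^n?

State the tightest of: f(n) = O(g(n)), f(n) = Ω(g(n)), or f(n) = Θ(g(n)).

n³ vs n^n: f(n) = O(g(n)) but not Ω(g(n)) — n^n grows strictly faster than n³.

Answer: f(n) = O(g(n)) but not Ω(g(n)) — n^n grows strictly faster than n³.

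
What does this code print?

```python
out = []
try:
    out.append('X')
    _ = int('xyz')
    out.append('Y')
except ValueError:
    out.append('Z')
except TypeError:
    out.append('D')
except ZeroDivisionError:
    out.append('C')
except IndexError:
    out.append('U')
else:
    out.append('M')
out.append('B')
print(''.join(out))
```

Execution trace: 'X' (try body) → 'Z' (except ValueError) → 'B' (after the try/except). Output: XZB

Answer: XZB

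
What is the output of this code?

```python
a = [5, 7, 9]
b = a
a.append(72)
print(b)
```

Key concept: basic list aliasing.
Step by step:
`a = [5, 7, 9]` → a = [5, 7, 9]
`b = a` → b = [5, 7, 9] (same object as a)
`a.append(72)` → a = [5, 7, 9, 72] (same object as b); b = [5, 7, 9, 72] (same object as a)
`print(b)` → prints [5, 7, 9, 72]

Answer: [5, 7, 9, 72]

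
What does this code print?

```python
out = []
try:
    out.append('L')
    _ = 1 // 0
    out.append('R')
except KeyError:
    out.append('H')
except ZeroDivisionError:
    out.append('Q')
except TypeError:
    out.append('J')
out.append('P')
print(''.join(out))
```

Execution trace: 'L' (try body) → 'Q' (except ZeroDivisionError) → 'P' (after the try/except). Output: LQP

Answer: LQP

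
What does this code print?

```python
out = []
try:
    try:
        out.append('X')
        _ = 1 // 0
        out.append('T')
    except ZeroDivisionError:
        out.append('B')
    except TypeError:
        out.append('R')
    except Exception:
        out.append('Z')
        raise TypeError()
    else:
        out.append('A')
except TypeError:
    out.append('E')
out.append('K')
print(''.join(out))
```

Execution trace: 'X' (inner try body) → 'B' (inner except ZeroDivisionError) → 'K' (after the try/except). Output: XBK

Answer: XBK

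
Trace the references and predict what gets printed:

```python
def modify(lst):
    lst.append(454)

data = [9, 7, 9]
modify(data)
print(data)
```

Key concept: function modifies passed list.
Step by step:
`data = [9, 7, 9]` → data = [9, 7, 9]
`modify(data)` → data = [9, 7, 9, 454]
`print(data)` → prints [9, 7, 9, 454]

Answer: [9, 7, 9, 454]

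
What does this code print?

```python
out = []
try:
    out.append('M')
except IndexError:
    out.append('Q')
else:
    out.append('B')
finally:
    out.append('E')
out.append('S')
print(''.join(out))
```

Execution trace: 'M' (try body, no exception) → 'B' (else) → 'E' (finally) → 'S' (after the try/except). Output: MBES

Answer: MBES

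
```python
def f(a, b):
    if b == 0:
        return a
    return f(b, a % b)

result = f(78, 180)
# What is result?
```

f(78, 180) -> f(180, 78) -> f(78, 24) -> f(24, 6) -> f(6, 0) -> 6

Answer: 6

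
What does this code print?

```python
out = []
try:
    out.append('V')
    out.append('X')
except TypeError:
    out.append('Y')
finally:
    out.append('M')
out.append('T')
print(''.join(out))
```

Execution trace: 'V' (try body) → 'X' (try body, no exception) → 'M' (finally) → 'T' (after the try/except). Output: VXMT

Answer: VXMT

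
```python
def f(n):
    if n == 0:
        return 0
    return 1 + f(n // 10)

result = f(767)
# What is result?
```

Count of digits of 767: 3

Answer: 3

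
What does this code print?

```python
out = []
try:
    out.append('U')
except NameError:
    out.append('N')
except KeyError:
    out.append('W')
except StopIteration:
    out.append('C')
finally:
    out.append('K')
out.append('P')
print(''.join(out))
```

Execution trace: 'U' (try body, no exception) → 'K' (finally) → 'P' (after the try/except). Output: UKP

Answer: UKP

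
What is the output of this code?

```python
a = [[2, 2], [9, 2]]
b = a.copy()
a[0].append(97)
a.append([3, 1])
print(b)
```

Key concept: shallow copy with nested lists.
Step by step:
`a = [[2, 2], [9, 2]]` → a = [[2, 2], [9, 2]]
`b = a.copy()` → b = [[2, 2], [9, 2]]
`a[0].append(97)` → a = [[2, 2, 97], [9, 2]]; b = [[2, 2, 97], [9, 2]]
`a.append([3, 1])` → a = [[2, 2, 97], [9, 2], [3, 1]]
`print(b)` → prints [[2, 2, 97], [9, 2]]

Answer: [[2, 2, 97], [9, 2]]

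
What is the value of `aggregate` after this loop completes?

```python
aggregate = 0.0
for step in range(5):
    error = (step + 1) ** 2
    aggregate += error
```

Sum of squared losses 1² + 2² + ... + 5²
`aggregate` takes the values: 0.0 → 1.0 → 5.0 → 14.0 → 30.0 → 55.0

Answer: 55.0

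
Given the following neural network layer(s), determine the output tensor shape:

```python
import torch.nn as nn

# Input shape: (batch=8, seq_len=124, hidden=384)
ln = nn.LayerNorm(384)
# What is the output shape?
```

Input: (8, 124, 384) -> Output: (8, 124, 384)

Answer: (8, 124, 384)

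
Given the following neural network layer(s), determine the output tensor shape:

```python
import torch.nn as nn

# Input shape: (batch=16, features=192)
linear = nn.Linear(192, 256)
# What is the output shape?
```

Input: (16, 192) -> Output: (16, 256)

Answer: (16, 256)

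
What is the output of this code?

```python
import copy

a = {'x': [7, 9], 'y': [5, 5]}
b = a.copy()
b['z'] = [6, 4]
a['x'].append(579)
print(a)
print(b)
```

Key concept: shallow copy of dict with mutable values.
Step by step:
`a = {'x': [7, 9], 'y': [5, 5]}` → a = {'x': [7, 9], 'y': [5, 5]}
`b = a.copy()` → b = {'x': [7, 9], 'y': [5, 5]}
`b['z'] = [6, 4]` → b = {'x': [7, 9], 'y': [5, 5], 'z': [6, 4]}
`a['x'].append(579)` → a = {'x': [7, 9, 579], 'y': [5, 5]}; b = {'x': [7, 9, 579], 'y': [5, 5], 'z': [6, 4]}
`print(a)` → prints {'x': [7, 9, 579], 'y': [5, 5]}
`print(b)` → prints {'x': [7, 9, 579], 'y': [5, 5], 'z': [6, 4]}

Answer:
{'x': [7, 9, 579], 'y': [5, 5]}
{'x': [7, 9, 579], 'y': [5, 5], 'z': [6, 4]}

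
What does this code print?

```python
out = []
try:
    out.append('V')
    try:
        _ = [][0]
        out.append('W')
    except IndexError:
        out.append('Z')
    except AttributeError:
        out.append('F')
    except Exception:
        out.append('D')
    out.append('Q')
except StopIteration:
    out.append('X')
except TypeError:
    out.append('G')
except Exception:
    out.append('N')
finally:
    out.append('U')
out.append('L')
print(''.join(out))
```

Execution trace: 'V' (try body) → 'Z' (inner except IndexError) → 'Q' (try body, no exception) → 'U' (finally) → 'L' (after the try/except). Output: VZQUL

Answer: VZQUL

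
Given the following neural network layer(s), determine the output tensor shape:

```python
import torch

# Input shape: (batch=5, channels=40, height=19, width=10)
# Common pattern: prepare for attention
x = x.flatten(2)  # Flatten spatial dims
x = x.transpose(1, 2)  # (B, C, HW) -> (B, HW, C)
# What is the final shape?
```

Input: (5, 40, 19, 10) -> after flatten(2): (5, 40, 190) -> Output: (5, 190, 40)

Answer: (5, 190, 40)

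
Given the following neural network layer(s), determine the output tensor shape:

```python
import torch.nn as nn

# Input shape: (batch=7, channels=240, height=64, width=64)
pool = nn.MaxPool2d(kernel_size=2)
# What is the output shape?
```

Input: (7, 240, 64, 64) -> Output: (7, 240, 32, 32)

Answer: (7, 240, 32, 32)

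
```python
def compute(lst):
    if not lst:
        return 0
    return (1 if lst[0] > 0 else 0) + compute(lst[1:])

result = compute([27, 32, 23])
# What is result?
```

Count of positive elements in [27, 32, 23] = 3

Answer: 3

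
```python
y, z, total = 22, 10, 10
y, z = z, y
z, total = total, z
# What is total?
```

Trace:
`y, z, total = 22, 10, 10` → y = 22; z = 10; total = 10
`y, z = z, y` → y = 10; z = 22
`z, total = total, z` → z = 10; total = 22
So total = 22

Answer: 22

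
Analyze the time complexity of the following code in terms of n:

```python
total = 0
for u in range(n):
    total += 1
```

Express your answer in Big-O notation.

Each loop level contributes: n. Multiplying the contributions gives O(n).

Answer: O(n)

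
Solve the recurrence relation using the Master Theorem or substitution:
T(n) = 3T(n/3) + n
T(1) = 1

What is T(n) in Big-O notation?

By Master Theorem: a=3, b=3, f(n)=n. Since log_3(3) = 1 and f(n) = Θ(n^1), Case 2 applies. T(n) = O(n log n).

Answer: O(n log n)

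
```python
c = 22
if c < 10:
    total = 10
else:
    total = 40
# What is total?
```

Trace:
`c = 22` → c = 22
`if c < 10: ...` → c < 10 is False, take else branch → total = 40
So total = 40

Answer: 40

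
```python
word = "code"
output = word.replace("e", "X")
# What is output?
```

Trace:
`word = "code"` → word = 'code'
`output = word.replace("e", "X")` → output = 'codX'
So output = 'codX'

Answer: 'codX'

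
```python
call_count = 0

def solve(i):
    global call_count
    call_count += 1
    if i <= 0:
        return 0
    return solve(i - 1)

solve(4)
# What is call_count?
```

Linear recursion stepping by 1: 5 calls from i=4 down to ≤0.

Answer: 5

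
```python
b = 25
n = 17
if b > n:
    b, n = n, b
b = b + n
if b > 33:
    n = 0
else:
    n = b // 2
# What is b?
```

Trace:
`b = 25` → b = 25
`n = 17` → n = 17
`if b > n: ...` → b > n is True → b = 17; n = 25
`b = b + n` → b = 42
`if b > 33: ...` → b > 33 is True → n = 0
So b = 42

Answer: 42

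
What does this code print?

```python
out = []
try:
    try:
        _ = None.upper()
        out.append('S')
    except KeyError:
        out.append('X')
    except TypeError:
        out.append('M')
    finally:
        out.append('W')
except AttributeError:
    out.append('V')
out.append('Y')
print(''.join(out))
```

Execution trace: 'W' (finally) → 'V' (outer except AttributeError) → 'Y' (after the try/except). Output: WVY

Answer: WVY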